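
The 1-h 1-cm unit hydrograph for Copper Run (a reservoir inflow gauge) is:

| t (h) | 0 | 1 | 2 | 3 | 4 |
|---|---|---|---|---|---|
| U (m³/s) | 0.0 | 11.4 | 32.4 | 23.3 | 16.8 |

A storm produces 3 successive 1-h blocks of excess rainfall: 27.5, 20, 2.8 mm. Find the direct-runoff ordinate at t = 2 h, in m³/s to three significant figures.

Q ≈ 112 m³/s

By discrete convolution, Q_j = Σ (P_i / 10 mm) · U_{j−i}.
At t = 2 h (j=2): Q = (27.5/10)·32.4 + (20/10)·11.4 + (2.8/10)·0.0 = 112 m³/s.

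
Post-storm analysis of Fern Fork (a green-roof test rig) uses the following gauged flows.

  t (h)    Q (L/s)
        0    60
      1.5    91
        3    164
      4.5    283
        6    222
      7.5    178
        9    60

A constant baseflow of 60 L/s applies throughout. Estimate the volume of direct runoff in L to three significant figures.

Direct-runoff ordinates (Q − Q_b): 0.0, 31.0, 104.0, 223.0, 162.0, 118.0, 0.0 L/s.
ΣQ_DR = 638.0 L/s.
With Δt = 1.5 h = 5400 s, V = ΣQ_DR · Δt = 638.0 × 5400 = 3.45 × 10^6 L.

V ≈ 3.45 × 10^6 L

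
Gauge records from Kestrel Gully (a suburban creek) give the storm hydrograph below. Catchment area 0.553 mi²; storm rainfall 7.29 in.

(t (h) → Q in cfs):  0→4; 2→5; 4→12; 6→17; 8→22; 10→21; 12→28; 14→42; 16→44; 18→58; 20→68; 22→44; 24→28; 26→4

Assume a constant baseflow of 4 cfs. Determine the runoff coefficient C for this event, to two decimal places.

ΣQ_DR = 341.0 cfs; V = ΣQ_DR·Δt = 2.455 × 10^6 ft³.
Runoff depth d = V / A = 1.911 in.
C = d / P = 1.911 / 7.29 = 0.26.

C ≈ 0.26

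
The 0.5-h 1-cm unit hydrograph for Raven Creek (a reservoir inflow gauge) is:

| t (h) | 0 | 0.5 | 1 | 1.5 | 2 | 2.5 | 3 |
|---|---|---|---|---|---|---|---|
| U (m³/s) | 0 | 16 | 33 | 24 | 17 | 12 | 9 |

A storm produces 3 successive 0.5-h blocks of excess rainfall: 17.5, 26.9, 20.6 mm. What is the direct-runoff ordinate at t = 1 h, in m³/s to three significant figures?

Q ≈ 101 m³/s

By discrete convolution, Q_j = Σ (P_i / 10 mm) · U_{j−i}.
At t = 1 h (j=2): Q = (17.5/10)·33 + (26.9/10)·16 + (20.6/10)·0 = 101 m³/s.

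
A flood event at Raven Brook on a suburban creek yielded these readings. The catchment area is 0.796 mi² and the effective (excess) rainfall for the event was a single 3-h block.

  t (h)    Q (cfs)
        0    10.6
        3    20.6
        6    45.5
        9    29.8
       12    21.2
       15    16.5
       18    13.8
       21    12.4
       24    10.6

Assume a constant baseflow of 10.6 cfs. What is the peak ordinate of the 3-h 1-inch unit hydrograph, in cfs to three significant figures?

U_p ≈ 69.8 cfs

Direct runoff: 0.0, 10.0, 34.9, 19.2, 10.6, 5.9, 3.2, 1.8, 0.0 cfs; ΣQ_DR = 85.60 cfs, peak = 34.9 cfs.
Runoff depth d = ΣQ_DR·Δt / A = 85.60 × 10800 / (0.796 mi²) = 0.4999 in.
The 1-inch UH is the DRH scaled by (1 in)/d, so U_p = 34.9 × 1/0.4999 = 69.8 cfs.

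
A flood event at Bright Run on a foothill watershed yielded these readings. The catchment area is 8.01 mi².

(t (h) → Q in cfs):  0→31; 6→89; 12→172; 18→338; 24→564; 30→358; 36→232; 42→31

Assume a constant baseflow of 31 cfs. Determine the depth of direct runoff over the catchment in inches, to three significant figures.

Direct runoff: 0.0, 58.0, 141.0, 307.0, 533.0, 327.0, 201.0, 0.0 cfs; ΣQ_DR = 1567 cfs.
V = ΣQ_DR · Δt = 1567 × 21600 s = 3.385 × 10^7 ft³.
Over A = 8.01 mi², depth = V / A = 1.82 in.

d ≈ 1.82 in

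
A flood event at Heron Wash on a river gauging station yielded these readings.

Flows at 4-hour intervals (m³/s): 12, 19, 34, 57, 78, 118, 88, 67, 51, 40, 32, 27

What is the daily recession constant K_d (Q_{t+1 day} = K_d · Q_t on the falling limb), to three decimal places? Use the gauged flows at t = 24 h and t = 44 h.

K_d ≈ 0.242

Between t = 24 h and t = 44 h the flow falls from 88 to 27 m³/s over 5×4 h = 20 h.
Per-interval ratio K = (27/88)^(1/5) = 0.7895; K_d = K^(24/4) = 0.242.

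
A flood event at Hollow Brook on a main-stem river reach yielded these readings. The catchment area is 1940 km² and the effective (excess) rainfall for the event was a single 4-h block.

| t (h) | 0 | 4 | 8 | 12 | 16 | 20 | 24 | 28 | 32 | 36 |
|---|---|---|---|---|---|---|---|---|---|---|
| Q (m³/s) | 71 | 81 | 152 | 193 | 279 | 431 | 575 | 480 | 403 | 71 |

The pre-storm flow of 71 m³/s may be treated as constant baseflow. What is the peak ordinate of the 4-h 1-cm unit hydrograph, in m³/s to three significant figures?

U_p ≈ 335 m³/s

Direct runoff: 0.0, 10.0, 81.0, 122.0, 208.0, 360.0, 504.0, 409.0, 332.0, 0.0 m³/s; ΣQ_DR = 2026 m³/s, peak = 504.0 m³/s.
Runoff depth d = ΣQ_DR·Δt / A = 2026 × 14400 / (1940 km²) = 15.04 mm.
The 1-cm UH is the DRH scaled by (10 mm)/d, so U_p = 504.0 × 10/15.04 = 335 m³/s.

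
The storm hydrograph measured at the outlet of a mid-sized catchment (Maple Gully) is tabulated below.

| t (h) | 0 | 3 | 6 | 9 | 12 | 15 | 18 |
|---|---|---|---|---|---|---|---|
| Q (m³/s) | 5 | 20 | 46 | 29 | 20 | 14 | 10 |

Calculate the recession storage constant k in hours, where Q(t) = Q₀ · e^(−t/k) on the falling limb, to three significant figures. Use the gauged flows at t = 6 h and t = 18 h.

On the falling limb, Q drops from 46 to 10 m³/s between t = 6 h and t = 18 h (Δt = 12 h).
k = −Δt / ln(Q₂/Q₁) = −12 / ln(10/46) = 7.86 h.

k ≈ 7.86 h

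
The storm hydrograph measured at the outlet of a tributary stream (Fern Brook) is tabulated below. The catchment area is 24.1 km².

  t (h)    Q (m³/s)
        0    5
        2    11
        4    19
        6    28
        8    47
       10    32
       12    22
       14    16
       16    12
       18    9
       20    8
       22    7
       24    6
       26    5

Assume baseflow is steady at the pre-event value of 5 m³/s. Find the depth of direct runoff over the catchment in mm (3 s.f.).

Direct runoff: 0.0, 6.0, 14.0, 23.0, 42.0, 27.0, 17.0, 11.0, 7.0, 4.0, 3.0, 2.0, 1.0, 0.0 m³/s; ΣQ_DR = 157.0 m³/s.
V = ΣQ_DR · Δt = 157.0 × 7200 s = 1.130 × 10^6 m³.
Over A = 24.1 km², depth = V / A = 46.9 mm.

d ≈ 46.9 mm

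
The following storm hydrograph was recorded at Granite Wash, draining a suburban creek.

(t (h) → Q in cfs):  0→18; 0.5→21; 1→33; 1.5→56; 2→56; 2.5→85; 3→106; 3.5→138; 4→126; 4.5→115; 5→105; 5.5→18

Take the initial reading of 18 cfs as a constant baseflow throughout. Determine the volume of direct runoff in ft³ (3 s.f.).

Direct-runoff ordinates (Q − Q_b): 0.0, 3.0, 15.0, 38.0, 38.0, 67.0, 88.0, 120.0, 108.0, 97.0, 87.0, 0.0 cfs.
ΣQ_DR = 661.0 cfs.
With Δt = 0.5 h = 1800 s, V = ΣQ_DR · Δt = 661.0 × 1800 = 1.19 × 10^6 ft³.

V ≈ 1.19 × 10^6 ft³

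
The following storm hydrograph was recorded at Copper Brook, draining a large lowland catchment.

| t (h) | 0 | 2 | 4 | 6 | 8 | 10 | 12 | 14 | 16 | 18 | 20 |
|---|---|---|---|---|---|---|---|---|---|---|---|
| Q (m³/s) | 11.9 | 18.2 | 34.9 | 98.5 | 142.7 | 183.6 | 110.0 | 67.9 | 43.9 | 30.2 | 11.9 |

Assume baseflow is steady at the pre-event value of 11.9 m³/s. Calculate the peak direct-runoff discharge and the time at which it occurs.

Q_p = 171.7 m³/s at t = 10 h

Subtracting baseflow gives direct-runoff ordinates: 0.0, 6.3, 23.0, 86.6, 130.8, 171.7, 98.1, 56.0, 32.0, 18.3, 0.0 m³/s.
The maximum is 171.7 m³/s, occurring at the reading for t = 10 h.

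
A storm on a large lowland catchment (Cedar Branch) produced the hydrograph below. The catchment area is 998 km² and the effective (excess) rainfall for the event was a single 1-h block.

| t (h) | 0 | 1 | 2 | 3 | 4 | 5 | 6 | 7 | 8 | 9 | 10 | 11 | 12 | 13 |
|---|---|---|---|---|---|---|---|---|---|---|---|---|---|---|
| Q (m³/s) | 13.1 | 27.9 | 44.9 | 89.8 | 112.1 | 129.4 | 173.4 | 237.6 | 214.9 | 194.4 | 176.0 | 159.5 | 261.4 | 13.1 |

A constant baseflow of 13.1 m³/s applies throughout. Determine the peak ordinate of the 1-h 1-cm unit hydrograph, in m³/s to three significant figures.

U_p ≈ 414 m³/s

Direct runoff: 0.0, 14.8, 31.8, 76.7, 99.0, 116.3, 160.3, 224.5, 201.8, 181.3, 162.9, 146.4, 248.3, 0.0 m³/s; ΣQ_DR = 1664 m³/s, peak = 248.3 m³/s.
Runoff depth d = ΣQ_DR·Δt / A = 1664 × 3600 / (998 km²) = 6.003 mm.
The 1-cm UH is the DRH scaled by (10 mm)/d, so U_p = 248.3 × 10/6.003 = 414 m³/s.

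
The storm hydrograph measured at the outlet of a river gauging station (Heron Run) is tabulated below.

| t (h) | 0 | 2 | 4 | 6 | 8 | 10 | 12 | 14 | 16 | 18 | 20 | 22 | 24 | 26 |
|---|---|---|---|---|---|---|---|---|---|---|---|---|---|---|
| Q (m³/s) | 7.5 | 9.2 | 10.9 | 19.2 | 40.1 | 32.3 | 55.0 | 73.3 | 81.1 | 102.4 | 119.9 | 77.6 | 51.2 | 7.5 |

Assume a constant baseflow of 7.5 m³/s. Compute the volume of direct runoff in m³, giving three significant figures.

V ≈ 4.19 × 10^6 m³

Direct-runoff ordinates (Q − Q_b): 0.0, 1.7, 3.4, 11.7, 32.6, 24.8, 47.5, 65.8, 73.6, 94.9, 112.4, 70.1, 43.7, 0.0 m³/s.
ΣQ_DR = 582.2 m³/s.
With Δt = 2 h = 7200 s, V = ΣQ_DR · Δt = 582.2 × 7200 = 4.19 × 10^6 m³.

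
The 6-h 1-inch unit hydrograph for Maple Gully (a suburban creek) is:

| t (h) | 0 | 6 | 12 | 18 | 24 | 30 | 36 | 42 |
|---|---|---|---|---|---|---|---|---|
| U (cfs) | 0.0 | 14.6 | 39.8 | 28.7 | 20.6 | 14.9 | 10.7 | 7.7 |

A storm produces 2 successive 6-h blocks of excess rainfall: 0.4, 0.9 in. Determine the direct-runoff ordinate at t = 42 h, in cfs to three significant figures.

By discrete convolution, Q_j = Σ (P_i / 1 in) · U_{j−i}.
At t = 42 h (j=7): Q = (0.4/1)·7.7 + (0.9/1)·10.7 = 12.7 cfs.

Q ≈ 12.7 cfs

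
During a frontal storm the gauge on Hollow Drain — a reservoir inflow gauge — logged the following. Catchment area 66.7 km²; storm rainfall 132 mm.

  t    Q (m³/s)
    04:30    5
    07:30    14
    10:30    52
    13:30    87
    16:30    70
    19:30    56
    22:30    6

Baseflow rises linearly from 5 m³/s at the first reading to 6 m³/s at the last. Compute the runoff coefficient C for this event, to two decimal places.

ΣQ_DR = 251.5 m³/s; V = ΣQ_DR·Δt = 2.716 × 10^6 m³.
Runoff depth d = V / A = 40.72 mm.
C = d / P = 40.72 / 132 = 0.31.

C ≈ 0.31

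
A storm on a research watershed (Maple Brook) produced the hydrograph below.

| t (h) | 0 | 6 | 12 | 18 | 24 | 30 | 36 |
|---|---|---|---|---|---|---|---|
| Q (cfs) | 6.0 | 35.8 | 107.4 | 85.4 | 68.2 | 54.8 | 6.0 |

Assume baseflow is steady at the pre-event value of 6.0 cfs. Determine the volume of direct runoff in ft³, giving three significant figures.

Direct-runoff ordinates (Q − Q_b): 0.0, 29.8, 101.4, 79.4, 62.2, 48.8, 0.0 cfs.
ΣQ_DR = 321.6 cfs.
With Δt = 6 h = 21600 s, V = ΣQ_DR · Δt = 321.6 × 21600 = 6.95 × 10^6 ft³.

V ≈ 6.95 × 10^6 ft³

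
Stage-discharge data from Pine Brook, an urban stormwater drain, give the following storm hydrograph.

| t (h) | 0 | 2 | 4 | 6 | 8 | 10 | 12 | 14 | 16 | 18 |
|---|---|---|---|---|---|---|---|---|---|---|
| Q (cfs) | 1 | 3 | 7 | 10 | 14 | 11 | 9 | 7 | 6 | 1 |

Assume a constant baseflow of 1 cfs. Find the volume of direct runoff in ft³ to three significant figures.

Direct-runoff ordinates (Q − Q_b): 0.0, 2.0, 6.0, 9.0, 13.0, 10.0, 8.0, 6.0, 5.0, 0.0 cfs.
ΣQ_DR = 59.00 cfs.
With Δt = 2 h = 7200 s, V = ΣQ_DR · Δt = 59.00 × 7200 = 4.25 × 10^5 ft³.

V ≈ 4.25 × 10^5 ft³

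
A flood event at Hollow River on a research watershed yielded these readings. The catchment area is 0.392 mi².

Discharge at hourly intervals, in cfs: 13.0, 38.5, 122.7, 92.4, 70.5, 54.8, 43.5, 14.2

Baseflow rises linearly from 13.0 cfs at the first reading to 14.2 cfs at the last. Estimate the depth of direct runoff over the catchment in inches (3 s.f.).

d ≈ 1.35 in

Direct runoff: 0.00, 25.33, 109.36, 78.89, 56.81, 40.94, 29.47, 0.00 cfs; ΣQ_DR = 340.8 cfs.
V = ΣQ_DR · Δt = 340.8 × 3600 s = 1.227 × 10^6 ft³.
Over A = 0.392 mi², depth = V / A = 1.35 in.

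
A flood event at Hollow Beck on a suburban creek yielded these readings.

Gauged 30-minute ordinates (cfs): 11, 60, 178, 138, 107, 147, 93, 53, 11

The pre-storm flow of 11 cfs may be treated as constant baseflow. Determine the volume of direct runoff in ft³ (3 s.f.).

V ≈ 1.26 × 10^6 ft³

Direct-runoff ordinates (Q − Q_b): 0.0, 49.0, 167.0, 127.0, 96.0, 136.0, 82.0, 42.0, 0.0 cfs.
ΣQ_DR = 699.0 cfs.
With Δt = 0.5 h = 1800 s, V = ΣQ_DR · Δt = 699.0 × 1800 = 1.26 × 10^6 ft³.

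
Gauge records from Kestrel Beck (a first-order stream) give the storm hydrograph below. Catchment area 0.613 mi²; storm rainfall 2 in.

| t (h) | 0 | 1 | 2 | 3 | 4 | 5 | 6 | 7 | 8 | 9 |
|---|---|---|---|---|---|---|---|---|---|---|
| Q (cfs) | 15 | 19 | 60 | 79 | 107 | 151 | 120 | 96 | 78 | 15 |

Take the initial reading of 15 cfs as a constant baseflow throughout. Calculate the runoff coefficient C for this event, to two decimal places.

C ≈ 0.75

ΣQ_DR = 590.0 cfs; V = ΣQ_DR·Δt = 2.124 × 10^6 ft³.
Runoff depth d = V / A = 1.491 in.
C = d / P = 1.491 / 2 = 0.75.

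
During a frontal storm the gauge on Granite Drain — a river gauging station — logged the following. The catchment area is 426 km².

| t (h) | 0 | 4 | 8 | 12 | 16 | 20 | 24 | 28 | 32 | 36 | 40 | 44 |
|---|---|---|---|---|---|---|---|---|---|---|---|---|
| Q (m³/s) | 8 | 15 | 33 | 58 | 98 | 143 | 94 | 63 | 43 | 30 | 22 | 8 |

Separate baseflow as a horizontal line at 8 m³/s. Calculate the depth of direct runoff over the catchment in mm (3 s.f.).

d ≈ 17.5 mm

Direct runoff: 0.0, 7.0, 25.0, 50.0, 90.0, 135.0, 86.0, 55.0, 35.0, 22.0, 14.0, 0.0 m³/s; ΣQ_DR = 519.0 m³/s.
V = ΣQ_DR · Δt = 519.0 × 14400 s = 7.474 × 10^6 m³.
Over A = 426 km², depth = V / A = 17.5 mm.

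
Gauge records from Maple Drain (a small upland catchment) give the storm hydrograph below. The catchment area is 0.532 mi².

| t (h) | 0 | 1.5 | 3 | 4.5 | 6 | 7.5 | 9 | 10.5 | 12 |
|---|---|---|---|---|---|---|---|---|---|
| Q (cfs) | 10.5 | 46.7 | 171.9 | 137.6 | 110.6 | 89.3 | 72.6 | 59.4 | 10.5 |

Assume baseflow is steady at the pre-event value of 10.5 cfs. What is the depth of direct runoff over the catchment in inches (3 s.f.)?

d ≈ 2.69 in

Direct runoff: 0.0, 36.2, 161.4, 127.1, 100.1, 78.8, 62.1, 48.9, 0.0 cfs; ΣQ_DR = 614.6 cfs.
V = ΣQ_DR · Δt = 614.6 × 5400 s = 3.319 × 10^6 ft³.
Over A = 0.532 mi², depth = V / A = 2.69 in.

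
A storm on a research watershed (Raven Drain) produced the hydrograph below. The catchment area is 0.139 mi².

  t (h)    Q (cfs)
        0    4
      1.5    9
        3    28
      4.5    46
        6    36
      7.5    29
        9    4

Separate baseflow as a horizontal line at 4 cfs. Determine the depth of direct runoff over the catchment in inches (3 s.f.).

Direct runoff: 0.0, 5.0, 24.0, 42.0, 32.0, 25.0, 0.0 cfs; ΣQ_DR = 128.0 cfs.
V = ΣQ_DR · Δt = 128.0 × 5400 s = 6.912 × 10^5 ft³.
Over A = 0.139 mi², depth = V / A = 2.14 in.

d ≈ 2.14 in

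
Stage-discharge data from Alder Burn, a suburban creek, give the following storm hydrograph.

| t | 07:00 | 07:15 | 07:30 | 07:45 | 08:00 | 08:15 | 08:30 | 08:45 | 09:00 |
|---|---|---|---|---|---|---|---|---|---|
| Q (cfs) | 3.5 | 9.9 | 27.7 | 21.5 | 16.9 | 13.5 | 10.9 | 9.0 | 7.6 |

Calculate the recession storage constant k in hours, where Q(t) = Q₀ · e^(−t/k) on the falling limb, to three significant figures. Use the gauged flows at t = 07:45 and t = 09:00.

k ≈ 1.20 h

On the falling limb, Q drops from 21.5 to 7.6 cfs between t = 07:45 and t = 09:00 (Δt = 1.25 h).
k = −Δt / ln(Q₂/Q₁) = −1.25 / ln(7.6/21.5) = 1.20 h.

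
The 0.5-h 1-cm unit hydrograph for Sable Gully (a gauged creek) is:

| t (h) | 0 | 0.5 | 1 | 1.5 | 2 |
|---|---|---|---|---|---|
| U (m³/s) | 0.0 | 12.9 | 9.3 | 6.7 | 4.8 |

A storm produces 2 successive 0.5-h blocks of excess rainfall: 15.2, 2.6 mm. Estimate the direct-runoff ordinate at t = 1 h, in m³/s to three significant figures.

Q ≈ 17.5 m³/s

By discrete convolution, Q_j = Σ (P_i / 10 mm) · U_{j−i}.
At t = 1 h (j=2): Q = (15.2/10)·9.3 + (2.6/10)·12.9 = 17.5 m³/s.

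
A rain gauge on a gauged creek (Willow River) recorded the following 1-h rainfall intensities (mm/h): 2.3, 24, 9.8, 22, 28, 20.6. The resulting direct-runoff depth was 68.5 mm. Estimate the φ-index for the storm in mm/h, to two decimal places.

φ ≈ 7.18 mm/h

Only the 5 blocks with intensity above φ contribute runoff: 24, 9.8, 22, 28, 20.6 mm/h.
Σ(I−φ)·Δt = d  ⇒  (24+9.8+22+28+20.6 − 5φ)·1 = 68.5
φ = (104.4 − 68.5/1) / 5 = 7.18 mm/h.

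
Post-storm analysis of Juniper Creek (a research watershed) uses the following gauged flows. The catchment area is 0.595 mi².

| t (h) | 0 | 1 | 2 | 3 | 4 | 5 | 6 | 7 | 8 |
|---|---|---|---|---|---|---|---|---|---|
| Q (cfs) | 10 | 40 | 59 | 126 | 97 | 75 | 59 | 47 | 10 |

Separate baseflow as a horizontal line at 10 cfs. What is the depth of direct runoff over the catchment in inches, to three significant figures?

d ≈ 1.13 in

Direct runoff: 0.0, 30.0, 49.0, 116.0, 87.0, 65.0, 49.0, 37.0, 0.0 cfs; ΣQ_DR = 433.0 cfs.
V = ΣQ_DR · Δt = 433.0 × 3600 s = 1.559 × 10^6 ft³.
Over A = 0.595 mi², depth = V / A = 1.13 in.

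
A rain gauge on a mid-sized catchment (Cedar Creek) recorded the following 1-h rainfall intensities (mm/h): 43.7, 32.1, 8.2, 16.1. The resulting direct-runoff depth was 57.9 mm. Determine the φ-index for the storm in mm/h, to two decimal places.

Only the 3 blocks with intensity above φ contribute runoff: 43.7, 32.1, 16.1 mm/h.
Σ(I−φ)·Δt = d  ⇒  (43.7+32.1+16.1 − 3φ)·1 = 57.9
φ = (91.90 − 57.9/1) / 3 = 11.33 mm/h.

φ ≈ 11.33 mm/h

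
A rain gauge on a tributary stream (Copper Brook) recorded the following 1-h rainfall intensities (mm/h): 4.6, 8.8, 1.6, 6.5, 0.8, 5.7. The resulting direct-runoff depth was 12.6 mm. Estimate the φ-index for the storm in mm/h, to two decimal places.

φ ≈ 3.25 mm/h

Only the 4 blocks with intensity above φ contribute runoff: 4.6, 8.8, 6.5, 5.7 mm/h.
Σ(I−φ)·Δt = d  ⇒  (4.6+8.8+6.5+5.7 − 4φ)·1 = 12.6
φ = (25.60 − 12.6/1) / 4 = 3.25 mm/h.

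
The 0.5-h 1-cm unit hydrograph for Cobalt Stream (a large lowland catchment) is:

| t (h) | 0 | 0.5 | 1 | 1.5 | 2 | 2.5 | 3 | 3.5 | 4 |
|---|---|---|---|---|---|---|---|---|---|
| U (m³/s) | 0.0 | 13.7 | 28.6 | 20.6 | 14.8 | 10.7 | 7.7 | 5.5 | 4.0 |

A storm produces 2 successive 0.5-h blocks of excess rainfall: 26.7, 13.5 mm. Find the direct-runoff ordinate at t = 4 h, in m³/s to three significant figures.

Q ≈ 18.1 m³/s

By discrete convolution, Q_j = Σ (P_i / 10 mm) · U_{j−i}.
At t = 4 h (j=8): Q = (26.7/10)·4.0 + (13.5/10)·5.5 = 18.1 m³/s.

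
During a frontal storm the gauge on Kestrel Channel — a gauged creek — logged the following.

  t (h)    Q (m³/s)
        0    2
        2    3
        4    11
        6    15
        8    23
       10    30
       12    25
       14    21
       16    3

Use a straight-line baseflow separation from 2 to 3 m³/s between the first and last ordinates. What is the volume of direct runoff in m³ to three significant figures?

V ≈ 7.96 × 10^5 m³

Direct-runoff ordinates (Q − Q_b): 0.00, 0.88, 8.75, 12.62, 20.50, 27.38, 22.25, 18.12, 0.00 m³/s.
ΣQ_DR = 110.5 m³/s.
With Δt = 2 h = 7200 s, V = ΣQ_DR · Δt = 110.5 × 7200 = 7.96 × 10^5 m³.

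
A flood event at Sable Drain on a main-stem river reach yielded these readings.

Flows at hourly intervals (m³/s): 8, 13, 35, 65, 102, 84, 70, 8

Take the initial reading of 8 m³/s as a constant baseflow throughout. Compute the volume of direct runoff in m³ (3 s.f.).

V ≈ 1.16 × 10^6 m³

Direct-runoff ordinates (Q − Q_b): 0.0, 5.0, 27.0, 57.0, 94.0, 76.0, 62.0, 0.0 m³/s.
ΣQ_DR = 321.0 m³/s.
With Δt = 1 h = 3600 s, V = ΣQ_DR · Δt = 321.0 × 3600 = 1.16 × 10^6 m³.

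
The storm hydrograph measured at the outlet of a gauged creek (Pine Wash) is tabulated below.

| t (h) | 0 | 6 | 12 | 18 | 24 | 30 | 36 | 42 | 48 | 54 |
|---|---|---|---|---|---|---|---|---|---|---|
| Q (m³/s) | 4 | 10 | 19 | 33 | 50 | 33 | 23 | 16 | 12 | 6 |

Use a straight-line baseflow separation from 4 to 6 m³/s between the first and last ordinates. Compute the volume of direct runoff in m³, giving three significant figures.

Direct-runoff ordinates (Q − Q_b): 0.00, 5.78, 14.56, 28.33, 45.11, 27.89, 17.67, 10.44, 6.22, 0.00 m³/s.
ΣQ_DR = 156.0 m³/s.
With Δt = 6 h = 21600 s, V = ΣQ_DR · Δt = 156.0 × 21600 = 3.37 × 10^6 m³.

V ≈ 3.37 × 10^6 m³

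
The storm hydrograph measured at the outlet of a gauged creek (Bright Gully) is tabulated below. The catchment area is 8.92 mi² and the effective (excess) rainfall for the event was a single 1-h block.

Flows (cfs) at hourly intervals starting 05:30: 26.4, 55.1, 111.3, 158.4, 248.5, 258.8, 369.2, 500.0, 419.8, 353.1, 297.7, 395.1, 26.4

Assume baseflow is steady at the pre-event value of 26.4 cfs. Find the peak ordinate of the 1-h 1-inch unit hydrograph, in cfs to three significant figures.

U_p ≈ 948 cfs

Direct runoff: 0.0, 28.7, 84.9, 132.0, 222.1, 232.4, 342.8, 473.6, 393.4, 326.7, 271.3, 368.7, 0.0 cfs; ΣQ_DR = 2877 cfs, peak = 473.6 cfs.
Runoff depth d = ΣQ_DR·Δt / A = 2877 × 3600 / (8.92 mi²) = 0.4997 in.
The 1-inch UH is the DRH scaled by (1 in)/d, so U_p = 473.6 × 1/0.4997 = 948 cfs.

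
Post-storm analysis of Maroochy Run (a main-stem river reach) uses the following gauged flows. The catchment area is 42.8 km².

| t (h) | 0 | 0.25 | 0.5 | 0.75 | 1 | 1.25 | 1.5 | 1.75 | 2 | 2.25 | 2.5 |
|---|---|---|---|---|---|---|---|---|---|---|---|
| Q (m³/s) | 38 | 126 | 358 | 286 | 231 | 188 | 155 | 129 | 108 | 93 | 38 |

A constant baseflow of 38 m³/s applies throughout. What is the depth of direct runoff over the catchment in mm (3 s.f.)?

d ≈ 28.0 mm

Direct runoff: 0.0, 88.0, 320.0, 248.0, 193.0, 150.0, 117.0, 91.0, 70.0, 55.0, 0.0 m³/s; ΣQ_DR = 1332 m³/s.
V = ΣQ_DR · Δt = 1332 × 900 s = 1.199 × 10^6 m³.
Over A = 42.8 km², depth = V / A = 28.0 mm.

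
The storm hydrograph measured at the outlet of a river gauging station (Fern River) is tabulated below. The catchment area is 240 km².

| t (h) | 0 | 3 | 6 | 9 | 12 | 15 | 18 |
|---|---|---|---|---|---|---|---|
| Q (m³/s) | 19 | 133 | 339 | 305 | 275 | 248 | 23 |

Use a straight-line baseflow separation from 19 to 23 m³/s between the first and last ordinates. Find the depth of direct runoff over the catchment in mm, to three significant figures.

Direct runoff: 0.00, 113.33, 318.67, 284.00, 253.33, 225.67, 0.00 m³/s; ΣQ_DR = 1195 m³/s.
V = ΣQ_DR · Δt = 1195 × 10800 s = 1.291 × 10^7 m³.
Over A = 240 km², depth = V / A = 53.8 mm.

d ≈ 53.8 mm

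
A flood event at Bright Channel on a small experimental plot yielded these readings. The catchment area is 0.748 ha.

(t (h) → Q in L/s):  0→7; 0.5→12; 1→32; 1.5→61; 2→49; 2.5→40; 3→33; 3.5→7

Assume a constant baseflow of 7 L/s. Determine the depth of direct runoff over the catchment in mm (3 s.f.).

d ≈ 44.5 mm

Direct runoff: 0.0, 5.0, 25.0, 54.0, 42.0, 33.0, 26.0, 0.0 L/s; ΣQ_DR = 185.0 L/s.
V = ΣQ_DR · Δt = 185.0 × 1800 s = 3.330 × 10^5 L.
Over A = 0.748 ha, depth = V / A = 44.5 mm.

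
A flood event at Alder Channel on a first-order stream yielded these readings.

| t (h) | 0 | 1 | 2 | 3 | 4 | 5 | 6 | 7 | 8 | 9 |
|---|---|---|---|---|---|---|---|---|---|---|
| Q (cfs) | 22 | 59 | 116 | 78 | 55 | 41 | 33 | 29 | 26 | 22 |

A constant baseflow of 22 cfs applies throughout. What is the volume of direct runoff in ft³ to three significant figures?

Direct-runoff ordinates (Q − Q_b): 0.0, 37.0, 94.0, 56.0, 33.0, 19.0, 11.0, 7.0, 4.0, 0.0 cfs.
ΣQ_DR = 261.0 cfs.
With Δt = 1 h = 3600 s, V = ΣQ_DR · Δt = 261.0 × 3600 = 9.40 × 10^5 ft³.

V ≈ 9.40 × 10^5 ft³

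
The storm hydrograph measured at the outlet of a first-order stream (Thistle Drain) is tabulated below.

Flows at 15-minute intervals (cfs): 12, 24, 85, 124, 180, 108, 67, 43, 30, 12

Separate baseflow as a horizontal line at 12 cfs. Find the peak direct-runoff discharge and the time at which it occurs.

Q_p = 168.0 cfs at t = 1 h

Subtracting baseflow gives direct-runoff ordinates: 0.0, 12.0, 73.0, 112.0, 168.0, 96.0, 55.0, 31.0, 18.0, 0.0 cfs.
The maximum is 168.0 cfs, occurring at the reading for t = 1 h.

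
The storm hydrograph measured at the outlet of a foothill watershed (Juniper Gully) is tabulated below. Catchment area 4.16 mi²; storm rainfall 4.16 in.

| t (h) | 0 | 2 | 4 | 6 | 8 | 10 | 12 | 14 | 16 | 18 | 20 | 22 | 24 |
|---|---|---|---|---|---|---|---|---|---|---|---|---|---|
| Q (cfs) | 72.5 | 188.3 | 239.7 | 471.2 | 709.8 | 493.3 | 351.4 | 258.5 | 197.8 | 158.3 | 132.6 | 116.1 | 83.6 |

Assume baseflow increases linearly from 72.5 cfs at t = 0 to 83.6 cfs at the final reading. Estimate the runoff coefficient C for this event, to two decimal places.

C ≈ 0.44

ΣQ_DR = 2458 cfs; V = ΣQ_DR·Δt = 1.770 × 10^7 ft³.
Runoff depth d = V / A = 1.832 in.
C = d / P = 1.832 / 4.16 = 0.44.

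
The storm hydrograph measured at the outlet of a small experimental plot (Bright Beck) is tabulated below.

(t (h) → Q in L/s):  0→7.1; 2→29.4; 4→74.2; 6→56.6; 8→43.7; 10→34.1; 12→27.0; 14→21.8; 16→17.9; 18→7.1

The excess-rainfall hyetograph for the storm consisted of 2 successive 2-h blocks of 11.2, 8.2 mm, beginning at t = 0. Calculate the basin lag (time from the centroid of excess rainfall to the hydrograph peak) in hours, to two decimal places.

t_L ≈ 2.15 h

Centroid of excess rainfall: t_c = Σ P_i·t̄_i / ΣP_i = 1.8454 h (block centres at 1, 3 h).
Hydrograph peak occurs at t = 4 h, so basin lag t_L = 4 − 1.8454 = 2.15 h.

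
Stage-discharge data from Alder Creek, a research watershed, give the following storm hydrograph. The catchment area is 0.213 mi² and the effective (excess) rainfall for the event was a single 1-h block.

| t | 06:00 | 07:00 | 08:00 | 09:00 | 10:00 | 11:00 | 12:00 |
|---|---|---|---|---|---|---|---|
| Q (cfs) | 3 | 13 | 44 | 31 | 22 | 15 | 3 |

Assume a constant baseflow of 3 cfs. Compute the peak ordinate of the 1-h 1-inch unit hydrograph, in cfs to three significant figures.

Direct runoff: 0.0, 10.0, 41.0, 28.0, 19.0, 12.0, 0.0 cfs; ΣQ_DR = 110.0 cfs, peak = 41.0 cfs.
Runoff depth d = ΣQ_DR·Δt / A = 110.0 × 3600 / (0.213 mi²) = 0.8003 in.
The 1-inch UH is the DRH scaled by (1 in)/d, so U_p = 41.0 × 1/0.8003 = 51.2 cfs.

U_p ≈ 51.2 cfs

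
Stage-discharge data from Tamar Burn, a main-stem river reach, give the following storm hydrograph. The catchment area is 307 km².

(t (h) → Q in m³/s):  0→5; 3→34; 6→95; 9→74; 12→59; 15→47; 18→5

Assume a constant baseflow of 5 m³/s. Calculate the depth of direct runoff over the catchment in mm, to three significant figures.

Direct runoff: 0.0, 29.0, 90.0, 69.0, 54.0, 42.0, 0.0 m³/s; ΣQ_DR = 284.0 m³/s.
V = ΣQ_DR · Δt = 284.0 × 10800 s = 3.067 × 10^6 m³.
Over A = 307 km², depth = V / A = 9.99 mm.

d ≈ 9.99 mm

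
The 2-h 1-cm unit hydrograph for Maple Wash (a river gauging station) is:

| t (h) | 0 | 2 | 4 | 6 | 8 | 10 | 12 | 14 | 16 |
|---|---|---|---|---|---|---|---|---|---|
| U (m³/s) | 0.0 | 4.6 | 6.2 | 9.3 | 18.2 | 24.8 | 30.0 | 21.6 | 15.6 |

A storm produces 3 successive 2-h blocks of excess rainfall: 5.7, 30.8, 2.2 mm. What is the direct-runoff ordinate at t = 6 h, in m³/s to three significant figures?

Q ≈ 25.4 m³/s

By discrete convolution, Q_j = Σ (P_i / 10 mm) · U_{j−i}.
At t = 6 h (j=3): Q = (5.7/10)·9.3 + (30.8/10)·6.2 + (2.2/10)·4.6 = 25.4 m³/s.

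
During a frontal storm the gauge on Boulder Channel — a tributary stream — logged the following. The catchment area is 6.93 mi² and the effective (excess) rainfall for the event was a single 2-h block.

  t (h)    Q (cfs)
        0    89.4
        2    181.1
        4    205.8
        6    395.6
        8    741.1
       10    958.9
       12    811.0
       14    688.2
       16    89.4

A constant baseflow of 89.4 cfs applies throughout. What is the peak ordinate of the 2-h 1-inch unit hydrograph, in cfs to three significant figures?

Direct runoff: 0.0, 91.7, 116.4, 306.2, 651.7, 869.5, 721.6, 598.8, 0.0 cfs; ΣQ_DR = 3356 cfs, peak = 869.5 cfs.
Runoff depth d = ΣQ_DR·Δt / A = 3356 × 7200 / (6.93 mi²) = 1.501 in.
The 1-inch UH is the DRH scaled by (1 in)/d, so U_p = 869.5 × 1/1.501 = 579 cfs.

U_p ≈ 579 cfs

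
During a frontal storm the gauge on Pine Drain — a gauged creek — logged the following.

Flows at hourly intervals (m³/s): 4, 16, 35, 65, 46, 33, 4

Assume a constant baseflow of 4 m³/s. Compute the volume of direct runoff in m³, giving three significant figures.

V ≈ 6.30 × 10^5 m³

Direct-runoff ordinates (Q − Q_b): 0.0, 12.0, 31.0, 61.0, 42.0, 29.0, 0.0 m³/s.
ΣQ_DR = 175.0 m³/s.
With Δt = 1 h = 3600 s, V = ΣQ_DR · Δt = 175.0 × 3600 = 6.30 × 10^5 m³.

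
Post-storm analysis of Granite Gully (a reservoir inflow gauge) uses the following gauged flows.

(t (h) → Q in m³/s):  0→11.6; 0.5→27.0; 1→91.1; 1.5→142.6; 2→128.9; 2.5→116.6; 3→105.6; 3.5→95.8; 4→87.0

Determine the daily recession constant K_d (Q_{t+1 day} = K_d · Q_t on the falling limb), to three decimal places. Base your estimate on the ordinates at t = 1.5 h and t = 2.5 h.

K_d ≈ 0.008

Between t = 1.5 h and t = 2.5 h the flow falls from 142.6 to 116.6 m³/s over 2×0.5 h = 1 h.
Per-interval ratio K = (116.6/142.6)^(1/2) = 0.9043; K_d = K^(24/0.5) = 0.008.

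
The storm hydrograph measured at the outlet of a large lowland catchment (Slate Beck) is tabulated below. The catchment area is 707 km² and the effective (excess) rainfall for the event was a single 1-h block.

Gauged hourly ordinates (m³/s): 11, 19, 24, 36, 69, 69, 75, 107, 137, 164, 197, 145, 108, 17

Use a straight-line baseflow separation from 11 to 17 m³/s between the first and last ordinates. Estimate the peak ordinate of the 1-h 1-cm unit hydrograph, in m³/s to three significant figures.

U_p ≈ 363 m³/s

Direct runoff: 0.00, 7.54, 12.08, 23.62, 56.15, 55.69, 61.23, 92.77, 122.31, 148.85, 181.38, 128.92, 91.46, 0.00 m³/s; ΣQ_DR = 982.0 m³/s, peak = 181.38 m³/s.
Runoff depth d = ΣQ_DR·Δt / A = 982.0 × 3600 / (707 km²) = 5.000 mm.
The 1-cm UH is the DRH scaled by (10 mm)/d, so U_p = 181.38 × 10/5.000 = 363 m³/s.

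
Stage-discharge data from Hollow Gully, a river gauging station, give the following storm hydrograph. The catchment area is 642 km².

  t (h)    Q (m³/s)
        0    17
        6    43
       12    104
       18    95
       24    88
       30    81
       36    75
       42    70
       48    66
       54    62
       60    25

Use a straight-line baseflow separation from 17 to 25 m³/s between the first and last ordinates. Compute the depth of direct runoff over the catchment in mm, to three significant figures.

d ≈ 16.7 mm

Direct runoff: 0.00, 25.20, 85.40, 75.60, 67.80, 60.00, 53.20, 47.40, 42.60, 37.80, 0.00 m³/s; ΣQ_DR = 495.0 m³/s.
V = ΣQ_DR · Δt = 495.0 × 21600 s = 1.069 × 10^7 m³.
Over A = 642 km², depth = V / A = 16.7 mm.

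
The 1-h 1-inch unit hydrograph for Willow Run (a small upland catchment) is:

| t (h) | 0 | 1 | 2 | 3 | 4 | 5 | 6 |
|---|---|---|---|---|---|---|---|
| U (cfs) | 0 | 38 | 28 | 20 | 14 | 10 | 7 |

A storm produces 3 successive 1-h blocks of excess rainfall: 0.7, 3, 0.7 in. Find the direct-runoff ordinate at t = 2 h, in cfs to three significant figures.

Q ≈ 134 cfs

By discrete convolution, Q_j = Σ (P_i / 1 in) · U_{j−i}.
At t = 2 h (j=2): Q = (0.7/1)·28 + (3/1)·38 + (0.7/1)·0 = 134 cfs.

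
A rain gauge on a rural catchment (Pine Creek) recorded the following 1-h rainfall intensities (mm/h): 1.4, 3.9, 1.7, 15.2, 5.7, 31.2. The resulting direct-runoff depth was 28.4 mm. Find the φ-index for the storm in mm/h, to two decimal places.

Only the 2 blocks with intensity above φ contribute runoff: 15.2, 31.2 mm/h.
Σ(I−φ)·Δt = d  ⇒  (15.2+31.2 − 2φ)·1 = 28.4
φ = (46.40 − 28.4/1) / 2 = 9.00 mm/h.

φ ≈ 9.00 mm/h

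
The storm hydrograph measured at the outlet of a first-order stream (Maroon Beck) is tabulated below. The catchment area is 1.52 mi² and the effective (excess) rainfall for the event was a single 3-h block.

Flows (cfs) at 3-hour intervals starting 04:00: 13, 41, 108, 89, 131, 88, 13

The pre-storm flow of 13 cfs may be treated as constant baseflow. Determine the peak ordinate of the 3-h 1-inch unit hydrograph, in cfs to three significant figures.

U_p ≈ 98.4 cfs

Direct runoff: 0.0, 28.0, 95.0, 76.0, 118.0, 75.0, 0.0 cfs; ΣQ_DR = 392.0 cfs, peak = 118.0 cfs.
Runoff depth d = ΣQ_DR·Δt / A = 392.0 × 10800 / (1.52 mi²) = 1.199 in.
The 1-inch UH is the DRH scaled by (1 in)/d, so U_p = 118.0 × 1/1.199 = 98.4 cfs.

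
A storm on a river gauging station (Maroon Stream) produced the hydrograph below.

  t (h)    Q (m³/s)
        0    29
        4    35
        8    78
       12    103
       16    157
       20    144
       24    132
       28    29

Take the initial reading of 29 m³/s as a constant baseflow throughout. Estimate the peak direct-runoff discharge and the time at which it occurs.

Q_p = 128.0 m³/s at t = 16 h

Subtracting baseflow gives direct-runoff ordinates: 0.0, 6.0, 49.0, 74.0, 128.0, 115.0, 103.0, 0.0 m³/s.
The maximum is 128.0 m³/s, occurring at the reading for t = 16 h.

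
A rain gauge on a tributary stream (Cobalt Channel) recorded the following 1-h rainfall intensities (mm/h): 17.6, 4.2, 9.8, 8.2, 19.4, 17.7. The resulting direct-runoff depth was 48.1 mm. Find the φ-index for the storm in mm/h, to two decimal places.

φ ≈ 4.92 mm/h

Only the 5 blocks with intensity above φ contribute runoff: 17.6, 9.8, 8.2, 19.4, 17.7 mm/h.
Σ(I−φ)·Δt = d  ⇒  (17.6+9.8+8.2+19.4+17.7 − 5φ)·1 = 48.1
φ = (72.70 − 48.1/1) / 5 = 4.92 mm/h.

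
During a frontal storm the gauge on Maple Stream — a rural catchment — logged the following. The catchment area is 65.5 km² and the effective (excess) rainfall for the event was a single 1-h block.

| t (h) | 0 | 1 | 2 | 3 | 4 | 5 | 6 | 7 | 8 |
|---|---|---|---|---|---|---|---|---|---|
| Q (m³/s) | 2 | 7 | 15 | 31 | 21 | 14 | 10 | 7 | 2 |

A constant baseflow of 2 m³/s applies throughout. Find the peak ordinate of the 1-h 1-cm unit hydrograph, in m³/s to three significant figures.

Direct runoff: 0.0, 5.0, 13.0, 29.0, 19.0, 12.0, 8.0, 5.0, 0.0 m³/s; ΣQ_DR = 91.00 m³/s, peak = 29.0 m³/s.
Runoff depth d = ΣQ_DR·Δt / A = 91.00 × 3600 / (65.5 km²) = 5.002 mm.
The 1-cm UH is the DRH scaled by (10 mm)/d, so U_p = 29.0 × 10/5.002 = 58.0 m³/s.

U_p ≈ 58.0 m³/s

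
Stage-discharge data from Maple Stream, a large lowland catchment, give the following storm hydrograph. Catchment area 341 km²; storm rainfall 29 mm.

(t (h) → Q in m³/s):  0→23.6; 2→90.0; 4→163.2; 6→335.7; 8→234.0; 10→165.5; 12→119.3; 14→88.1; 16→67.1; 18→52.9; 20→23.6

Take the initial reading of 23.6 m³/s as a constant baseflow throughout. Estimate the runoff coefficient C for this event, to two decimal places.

ΣQ_DR = 1103 m³/s; V = ΣQ_DR·Δt = 7.944 × 10^6 m³.
Runoff depth d = V / A = 23.30 mm.
C = d / P = 23.30 / 29 = 0.80.

C ≈ 0.80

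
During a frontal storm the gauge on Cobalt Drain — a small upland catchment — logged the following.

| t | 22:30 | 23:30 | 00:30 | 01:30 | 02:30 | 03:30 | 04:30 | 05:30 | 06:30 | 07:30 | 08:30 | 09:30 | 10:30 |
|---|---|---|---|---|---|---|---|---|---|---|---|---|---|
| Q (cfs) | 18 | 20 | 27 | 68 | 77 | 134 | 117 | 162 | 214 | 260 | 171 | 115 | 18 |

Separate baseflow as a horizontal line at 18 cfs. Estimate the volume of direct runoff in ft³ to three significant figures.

Direct-runoff ordinates (Q − Q_b): 0.0, 2.0, 9.0, 50.0, 59.0, 116.0, 99.0, 144.0, 196.0, 242.0, 153.0, 97.0, 0.0 cfs.
ΣQ_DR = 1167 cfs.
With Δt = 1 h = 3600 s, V = ΣQ_DR · Δt = 1167 × 3600 = 4.20 × 10^6 ft³.

V ≈ 4.20 × 10^6 ft³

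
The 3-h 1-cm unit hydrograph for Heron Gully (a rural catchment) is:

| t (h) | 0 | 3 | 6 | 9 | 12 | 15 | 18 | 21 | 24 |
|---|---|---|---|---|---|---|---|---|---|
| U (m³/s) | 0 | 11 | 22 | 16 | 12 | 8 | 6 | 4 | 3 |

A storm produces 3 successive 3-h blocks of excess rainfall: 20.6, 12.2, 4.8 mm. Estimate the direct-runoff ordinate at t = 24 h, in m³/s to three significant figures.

By discrete convolution, Q_j = Σ (P_i / 10 mm) · U_{j−i}.
At t = 24 h (j=8): Q = (20.6/10)·3 + (12.2/10)·4 + (4.8/10)·6 = 13.9 m³/s.

Q ≈ 13.9 m³/s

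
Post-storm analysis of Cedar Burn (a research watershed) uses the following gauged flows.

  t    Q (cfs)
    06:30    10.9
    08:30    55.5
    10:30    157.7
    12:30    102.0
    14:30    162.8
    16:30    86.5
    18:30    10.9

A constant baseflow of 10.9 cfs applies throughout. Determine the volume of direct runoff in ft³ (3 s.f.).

Direct-runoff ordinates (Q − Q_b): 0.0, 44.6, 146.8, 91.1, 151.9, 75.6, 0.0 cfs.
ΣQ_DR = 510.0 cfs.
With Δt = 2 h = 7200 s, V = ΣQ_DR · Δt = 510.0 × 7200 = 3.67 × 10^6 ft³.

V ≈ 3.67 × 10^6 ft³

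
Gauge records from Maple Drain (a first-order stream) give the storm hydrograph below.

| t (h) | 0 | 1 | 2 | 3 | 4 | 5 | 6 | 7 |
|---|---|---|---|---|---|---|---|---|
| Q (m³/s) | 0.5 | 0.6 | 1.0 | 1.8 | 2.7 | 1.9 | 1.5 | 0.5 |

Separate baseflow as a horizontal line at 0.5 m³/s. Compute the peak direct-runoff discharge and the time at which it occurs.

Subtracting baseflow gives direct-runoff ordinates: 0.0, 0.1, 0.5, 1.3, 2.2, 1.4, 1.0, 0.0 m³/s.
The maximum is 2.2 m³/s, occurring at the reading for t = 4 h.

Q_p = 2.2 m³/s at t = 4 h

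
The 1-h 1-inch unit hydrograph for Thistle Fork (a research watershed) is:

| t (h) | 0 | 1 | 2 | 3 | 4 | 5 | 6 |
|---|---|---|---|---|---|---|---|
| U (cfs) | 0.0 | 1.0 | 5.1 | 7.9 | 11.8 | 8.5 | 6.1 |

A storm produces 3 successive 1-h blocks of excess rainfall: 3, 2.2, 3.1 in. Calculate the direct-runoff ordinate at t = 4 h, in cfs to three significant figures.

Q ≈ 68.6 cfs

By discrete convolution, Q_j = Σ (P_i / 1 in) · U_{j−i}.
At t = 4 h (j=4): Q = (3/1)·11.8 + (2.2/1)·7.9 + (3.1/1)·5.1 = 68.6 cfs.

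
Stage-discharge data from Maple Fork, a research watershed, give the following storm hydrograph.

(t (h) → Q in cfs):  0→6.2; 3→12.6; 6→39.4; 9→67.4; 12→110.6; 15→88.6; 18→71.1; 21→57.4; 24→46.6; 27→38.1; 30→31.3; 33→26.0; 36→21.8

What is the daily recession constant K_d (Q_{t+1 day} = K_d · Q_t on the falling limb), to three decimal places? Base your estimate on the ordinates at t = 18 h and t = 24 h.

Between t = 18 h and t = 24 h the flow falls from 71.1 to 46.6 cfs over 2×3 h = 6 h.
Per-interval ratio K = (46.6/71.1)^(1/2) = 0.8096; K_d = K^(24/3) = 0.185.

K_d ≈ 0.185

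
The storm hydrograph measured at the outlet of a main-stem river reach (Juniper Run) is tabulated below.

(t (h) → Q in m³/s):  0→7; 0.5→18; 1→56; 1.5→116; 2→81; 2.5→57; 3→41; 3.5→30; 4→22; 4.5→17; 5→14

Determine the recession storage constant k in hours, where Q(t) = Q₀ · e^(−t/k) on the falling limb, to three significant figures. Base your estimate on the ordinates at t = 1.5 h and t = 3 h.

On the falling limb, Q drops from 116 to 41 m³/s between t = 1.5 h and t = 3 h (Δt = 1.5 h).
k = −Δt / ln(Q₂/Q₁) = −1.5 / ln(41/116) = 1.44 h.

k ≈ 1.44 h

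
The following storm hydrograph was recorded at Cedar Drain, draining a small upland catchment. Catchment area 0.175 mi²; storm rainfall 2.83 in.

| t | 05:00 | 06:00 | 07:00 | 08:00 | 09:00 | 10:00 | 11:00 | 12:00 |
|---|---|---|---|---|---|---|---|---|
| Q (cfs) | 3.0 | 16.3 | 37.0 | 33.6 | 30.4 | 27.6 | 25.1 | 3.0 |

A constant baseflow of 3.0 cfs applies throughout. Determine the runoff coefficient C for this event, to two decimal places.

C ≈ 0.48

ΣQ_DR = 152.0 cfs; V = ΣQ_DR·Δt = 5.472 × 10^5 ft³.
Runoff depth d = V / A = 1.346 in.
C = d / P = 1.346 / 2.83 = 0.48.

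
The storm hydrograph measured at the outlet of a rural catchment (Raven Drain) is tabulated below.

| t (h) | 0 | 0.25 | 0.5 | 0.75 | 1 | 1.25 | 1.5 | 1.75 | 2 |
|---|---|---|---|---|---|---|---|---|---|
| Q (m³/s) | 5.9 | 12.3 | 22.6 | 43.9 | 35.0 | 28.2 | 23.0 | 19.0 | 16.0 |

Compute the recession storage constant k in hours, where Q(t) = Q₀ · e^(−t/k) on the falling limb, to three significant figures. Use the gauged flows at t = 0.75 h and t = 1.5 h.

k ≈ 1.16 h

On the falling limb, Q drops from 43.9 to 23.0 m³/s between t = 0.75 h and t = 1.5 h (Δt = 0.75 h).
k = −Δt / ln(Q₂/Q₁) = −0.75 / ln(23.0/43.9) = 1.16 h.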